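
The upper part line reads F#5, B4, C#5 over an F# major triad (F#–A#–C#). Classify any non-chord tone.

B4 is an appoggiatura.

The harmony at that moment is F# major triad (F#, A#, C#); B4 is not a chord tone.
It is approached by leap down from F#5 and left by step up to C#5.
Leap in, step out — an appoggiatura.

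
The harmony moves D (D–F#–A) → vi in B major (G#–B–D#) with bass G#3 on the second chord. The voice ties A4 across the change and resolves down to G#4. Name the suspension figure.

At the second chord the bass is G#3. The suspended A4 lies a ninth above the bass; after resolving down by step to G#4, the interval above the bass becomes an octave.
Suspension figures are named by those two intervals: 9–8.

9–8 suspension.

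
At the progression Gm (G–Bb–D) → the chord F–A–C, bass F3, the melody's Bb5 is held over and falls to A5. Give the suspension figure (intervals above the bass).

At the second chord the bass is F3. The suspended Bb5 lies a fourth above the bass; after resolving down by step to A5, the interval above the bass becomes a third.
Suspension figures are named by those two intervals: 4–3.

4–3 suspension.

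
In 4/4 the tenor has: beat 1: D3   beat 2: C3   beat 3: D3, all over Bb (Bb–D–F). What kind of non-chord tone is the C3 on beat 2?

Lower neighbor tone.

The harmony at that moment is Bb major triad (Bb, D, F); C3 is not a chord tone.
It is approached by step down from D3 and left by step up to D3.
Step away and step back to the same note — a neighbor tone (lower neighbor).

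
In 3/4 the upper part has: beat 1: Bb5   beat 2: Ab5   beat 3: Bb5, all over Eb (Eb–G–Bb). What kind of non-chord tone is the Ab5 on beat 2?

Lower neighbor tone.

The harmony at that moment is Eb major triad (Eb, G, Bb); Ab5 is not a chord tone.
It is approached by step down from Bb5 and left by step up to Bb5.
Step away and step back to the same note — a neighbor tone (lower neighbor).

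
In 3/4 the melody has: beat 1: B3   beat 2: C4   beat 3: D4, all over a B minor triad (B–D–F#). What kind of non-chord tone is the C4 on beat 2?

Passing tone.

The harmony at that moment is B minor triad (B, D, F#); C4 is not a chord tone.
It is approached by step up from B3 and left by step up to D4.
Step in, step out in the same direction — a passing tone.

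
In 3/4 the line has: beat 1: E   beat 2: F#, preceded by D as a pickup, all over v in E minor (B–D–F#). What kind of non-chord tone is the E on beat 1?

Passing tone.

The harmony at that moment is B minor triad (B, D, F#); E is not a chord tone.
It is approached by step up from D and left by step up to F#.
Step in, step out in the same direction — a passing tone.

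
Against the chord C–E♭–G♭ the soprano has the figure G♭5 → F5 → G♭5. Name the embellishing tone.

F5 is a neighbor tone.

The harmony at that moment is C diminished triad (C, E♭, G♭); F5 is not a chord tone.
It is approached by step down from G♭5 and left by step up to G♭5.
Step away and step back to the same note — a neighbor tone (lower neighbor).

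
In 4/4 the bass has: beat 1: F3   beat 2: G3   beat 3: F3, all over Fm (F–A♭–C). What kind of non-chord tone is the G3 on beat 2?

Upper neighbor tone.

The harmony at that moment is F minor triad (F, A♭, C); G3 is not a chord tone.
It is approached by step up from F3 and left by step down to F3.
Step away and step back to the same note — a neighbor tone (upper neighbor).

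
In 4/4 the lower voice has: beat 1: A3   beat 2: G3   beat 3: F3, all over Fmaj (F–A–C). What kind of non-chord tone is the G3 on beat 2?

Passing tone.

The harmony at that moment is F major triad (F, A, C); G3 is not a chord tone.
It is approached by step down from A3 and left by step down to F3.
Step in, step out in the same direction — a passing tone.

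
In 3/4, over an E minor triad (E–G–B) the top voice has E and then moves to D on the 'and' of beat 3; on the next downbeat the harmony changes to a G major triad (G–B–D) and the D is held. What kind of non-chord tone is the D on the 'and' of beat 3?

Anticipation.

The harmony at that moment is E minor triad (E, G, B); D is not a chord tone.
It is approached by step down from E and then sustained as the same pitch into the next harmony.
Arriving early and becoming a chord tone when the harmony changes — an anticipation.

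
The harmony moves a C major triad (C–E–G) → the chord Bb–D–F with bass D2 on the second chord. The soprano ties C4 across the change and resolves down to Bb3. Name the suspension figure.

At the second chord the bass is D2. The suspended C4 lies a seventh above the bass; after resolving down by step to Bb3, the interval above the bass becomes a sixth.
Suspension figures are named by those two intervals: 7–6.

7–6 suspension.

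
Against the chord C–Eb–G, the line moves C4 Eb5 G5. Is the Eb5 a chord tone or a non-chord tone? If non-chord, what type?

C minor triad contains C, Eb, G; Eb is the third, so it is a chord tone.

Chord tone (the third of C minor triad).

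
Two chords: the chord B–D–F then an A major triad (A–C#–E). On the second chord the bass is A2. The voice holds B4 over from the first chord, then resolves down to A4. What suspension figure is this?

At the second chord the bass is A2. The suspended B4 lies a ninth above the bass; after resolving down by step to A4, the interval above the bass becomes an octave.
Suspension figures are named by those two intervals: 9–8.

9–8 suspension.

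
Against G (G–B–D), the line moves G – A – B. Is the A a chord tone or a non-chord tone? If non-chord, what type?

The harmony at that moment is G major triad (G, B, D); A is not a chord tone.
It is approached by step up from G and left by step up to B.
Step in, step out in the same direction — a passing tone.

Non-chord tone — a passing tone.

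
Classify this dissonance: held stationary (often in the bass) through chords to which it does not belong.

Pedal tone.

Approach: none. Departure: none — a single pitch is sustained while the chords change around it, passing through harmonies that do not contain it.
No melodic motion at all; the dissonance is created entirely by the moving harmonies against the stationary note — a pedal tone (pedal point).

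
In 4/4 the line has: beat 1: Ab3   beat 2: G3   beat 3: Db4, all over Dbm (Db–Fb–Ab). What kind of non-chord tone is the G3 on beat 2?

Escape tone.

The harmony at that moment is Db minor triad (Db, Fb, Ab); G3 is not a chord tone.
It is approached by step down from Ab3 and left by leap up to Db4.
Step in, leap out, on a weak beat — an escape tone.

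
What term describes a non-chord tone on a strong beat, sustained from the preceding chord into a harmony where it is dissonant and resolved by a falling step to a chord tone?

Suspension.

Approach: by preparation — the pitch is first a chord tone, then held (tied or repeated) while the harmony changes under it. Departure: down by step. Metric position: strong.
A prepared dissonance that resolves downward by step — a suspension. (The same figure resolving upward would be a retardation.)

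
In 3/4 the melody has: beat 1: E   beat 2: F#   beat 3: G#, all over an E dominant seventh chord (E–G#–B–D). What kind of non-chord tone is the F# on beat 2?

Passing tone.

The harmony at that moment is E dominant seventh chord (E, G#, B, D); F# is not a chord tone.
It is approached by step up from E and left by step up to G#.
Step in, step out in the same direction — a passing tone.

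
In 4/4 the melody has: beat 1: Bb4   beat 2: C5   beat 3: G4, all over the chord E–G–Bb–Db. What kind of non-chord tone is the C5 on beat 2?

Escape tone.

The harmony at that moment is E diminished seventh chord (E, G, Bb, Db); C5 is not a chord tone.
It is approached by step up from Bb4 and left by leap down to G4.
Step in, leap out, on a weak beat — an escape tone.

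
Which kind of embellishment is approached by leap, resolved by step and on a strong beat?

Approach: by leap. Departure: by step. Metric position: strong.
Leap in, step out, in a metrically strong position — an appoggiatura. (It is the mirror image of the escape tone, which steps in and leaps out from a weak position.)

Appoggiatura.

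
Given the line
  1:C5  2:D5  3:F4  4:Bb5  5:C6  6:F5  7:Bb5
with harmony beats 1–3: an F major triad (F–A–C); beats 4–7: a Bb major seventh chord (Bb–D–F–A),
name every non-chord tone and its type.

The harmony at that moment is F major triad (F, A, C); D5 is not a chord tone.
It is approached by step up from C5 and left by leap down to F4.
Step in, leap out — an escape tone.
The harmony at that moment is Bb major seventh chord (Bb, D, F, A); C6 is not a chord tone.
It is approached by step up from Bb5 and left by leap down to F5.
Step in, leap out — an escape tone.

D5 (beat 2) — escape tone; C6 (beat 5) — escape tone.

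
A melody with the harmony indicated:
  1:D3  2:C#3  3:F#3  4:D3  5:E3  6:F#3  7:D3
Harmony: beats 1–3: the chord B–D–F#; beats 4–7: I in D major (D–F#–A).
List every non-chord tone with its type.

The harmony at that moment is B minor triad (B, D, F#); C#3 is not a chord tone.
It is approached by step down from D3 and left by leap up to F#3.
Step in, leap out — an escape tone.
The harmony at that moment is D major triad (D, F#, A); E3 is not a chord tone.
It is approached by step up from D3 and left by step up to F#3.
Step in, step out in the same direction — a passing tone.

C#3 (beat 2) — escape tone; E3 (beat 5) — passing tone.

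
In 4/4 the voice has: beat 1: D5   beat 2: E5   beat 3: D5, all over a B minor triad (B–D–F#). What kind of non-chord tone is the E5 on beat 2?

The harmony at that moment is B minor triad (B, D, F#); E5 is not a chord tone.
It is approached by step up from D5 and left by step down to D5.
Step away and step back to the same note — a neighbor tone (upper neighbor).

Upper neighbor tone.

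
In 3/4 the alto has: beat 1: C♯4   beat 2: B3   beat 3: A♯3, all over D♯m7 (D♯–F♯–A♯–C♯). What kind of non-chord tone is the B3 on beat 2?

The harmony at that moment is D♯ minor seventh chord (D♯, F♯, A♯, C♯); B3 is not a chord tone.
It is approached by step down from C♯4 and left by step down to A♯3.
Step in, step out in the same direction — a passing tone.

Passing tone.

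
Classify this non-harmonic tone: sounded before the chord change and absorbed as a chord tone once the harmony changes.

Anticipation.

Approach: ahead of the chord change (typically by step), so it is dissonant against the current harmony. Departure: none — the same pitch is restated or held and is a chord tone of the new harmony.
Dissonant first, consonant once the harmony catches up: the note simply arrives early — an anticipation. (The reverse timing, consonant first and dissonant after the change, would be a suspension or retardation.)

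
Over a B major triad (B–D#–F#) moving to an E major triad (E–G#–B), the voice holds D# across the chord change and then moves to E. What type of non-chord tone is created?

D# is a retardation.

The harmony at that moment is E major triad (E, G#, B); D# is not a chord tone.
It is held over (the same pitch as the preceding D#) and left by step up to E.
Held over from the previous chord and resolving up by step — a retardation.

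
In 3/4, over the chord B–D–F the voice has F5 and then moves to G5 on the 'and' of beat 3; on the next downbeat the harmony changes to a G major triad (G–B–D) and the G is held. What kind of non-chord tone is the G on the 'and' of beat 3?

Anticipation.

The harmony at that moment is B diminished triad (B, D, F); G5 is not a chord tone.
It is approached by step up from F5 and then sustained as the same pitch into the next harmony.
Arriving early and becoming a chord tone when the harmony changes — an anticipation.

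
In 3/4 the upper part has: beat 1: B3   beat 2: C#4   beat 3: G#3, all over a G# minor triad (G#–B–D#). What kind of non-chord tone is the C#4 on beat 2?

The harmony at that moment is G# minor triad (G#, B, D#); C#4 is not a chord tone.
It is approached by step up from B3 and left by leap down to G#3.
Step in, leap out, on a weak beat — an escape tone.

Escape tone.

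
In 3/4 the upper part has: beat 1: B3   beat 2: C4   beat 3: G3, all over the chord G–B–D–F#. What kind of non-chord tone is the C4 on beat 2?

Escape tone.

The harmony at that moment is G major seventh chord (G, B, D, F#); C4 is not a chord tone.
It is approached by step up from B3 and left by leap down to G3.
Step in, leap out, on a weak beat — an escape tone.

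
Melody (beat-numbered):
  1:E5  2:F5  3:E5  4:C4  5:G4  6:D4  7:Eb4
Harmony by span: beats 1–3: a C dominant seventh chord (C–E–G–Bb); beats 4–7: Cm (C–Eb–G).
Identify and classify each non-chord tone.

F5 (beat 2) — neighbor tone; D4 (beat 6) — appoggiatura.

The harmony at that moment is C dominant seventh chord (C, E, G, Bb); F5 is not a chord tone.
It is approached by step up from E5 and left by step down to E5.
Step away and step back to the same note — a neighbor tone (upper neighbor).
The harmony at that moment is C minor triad (C, Eb, G); D4 is not a chord tone.
It is approached by leap down from G4 and left by step up to Eb4.
Leap in, step out — an appoggiatura.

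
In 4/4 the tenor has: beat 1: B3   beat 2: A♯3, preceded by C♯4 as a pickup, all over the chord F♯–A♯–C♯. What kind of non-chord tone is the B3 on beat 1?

Passing tone.

The harmony at that moment is F♯ major triad (F♯, A♯, C♯); B3 is not a chord tone.
It is approached by step down from C♯4 and left by step down to A♯3.
Step in, step out in the same direction — a passing tone.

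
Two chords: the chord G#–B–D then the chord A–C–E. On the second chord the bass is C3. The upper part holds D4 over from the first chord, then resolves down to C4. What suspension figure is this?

At the second chord the bass is C3. The suspended D4 lies a ninth above the bass; after resolving down by step to C4, the interval above the bass becomes an octave.
Suspension figures are named by those two intervals: 9–8.

9–8 suspension.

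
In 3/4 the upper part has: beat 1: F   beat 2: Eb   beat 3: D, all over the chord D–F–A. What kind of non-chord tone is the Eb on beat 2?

The harmony at that moment is D minor triad (D, F, A); Eb is not a chord tone.
It is approached by step down from F and left by step down to D.
Step in, step out in the same direction — a passing tone.

Passing tone.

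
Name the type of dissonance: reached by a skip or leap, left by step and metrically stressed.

Appoggiatura.

Approach: by leap. Departure: by step. Metric position: strong.
Leap in, step out, in a metrically strong position — an appoggiatura. (It is the mirror image of the escape tone, which steps in and leaps out from a weak position.)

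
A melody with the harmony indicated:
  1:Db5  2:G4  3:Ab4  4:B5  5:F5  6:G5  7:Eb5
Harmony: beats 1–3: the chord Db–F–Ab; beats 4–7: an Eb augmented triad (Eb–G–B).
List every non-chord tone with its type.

The harmony at that moment is Db major triad (Db, F, Ab); G4 is not a chord tone.
It is approached by leap down from Db5 and left by step up to Ab4.
Leap in, step out — an appoggiatura.
The harmony at that moment is Eb augmented triad (Eb, G, B); F5 is not a chord tone.
It is approached by leap down from B5 and left by step up to G5.
Leap in, step out — an appoggiatura.

G4 (beat 2) — appoggiatura; F5 (beat 5) — appoggiatura.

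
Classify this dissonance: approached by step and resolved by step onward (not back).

Approach: by step. Departure: by step, continuing in the same direction.
Stepwise on both sides with no change of direction means the note fills in the space between two different chord tones — a passing tone. (Had it turned back to its starting note it would be a neighbor tone instead.)

Passing tone.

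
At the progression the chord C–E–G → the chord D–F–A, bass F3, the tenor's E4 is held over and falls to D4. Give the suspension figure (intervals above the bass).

7–6 suspension.

At the second chord the bass is F3. The suspended E4 lies a seventh above the bass; after resolving down by step to D4, the interval above the bass becomes a sixth.
Suspension figures are named by those two intervals: 7–6.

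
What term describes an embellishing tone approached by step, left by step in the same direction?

Approach: by step. Departure: by step, continuing in the same direction.
Stepwise on both sides with no change of direction means the note fills in the space between two different chord tones — a passing tone. (Had it turned back to its starting note it would be a neighbor tone instead.)

Passing tone.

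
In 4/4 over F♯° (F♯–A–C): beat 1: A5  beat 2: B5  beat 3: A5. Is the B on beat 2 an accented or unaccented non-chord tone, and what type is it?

Unaccented neighbor tone.

The harmony at that moment is F♯ diminished triad (F♯, A, C); B5 is not a chord tone.
It is approached by step up from A5 and left by step down to A5.
Step away and step back to the same note — a neighbor tone (upper neighbor).
It falls on a weak beat, so it is unaccented.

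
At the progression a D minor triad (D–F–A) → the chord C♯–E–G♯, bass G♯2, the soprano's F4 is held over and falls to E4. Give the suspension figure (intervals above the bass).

7–6 suspension.

At the second chord the bass is G♯2. The suspended F4 lies a seventh above the bass; after resolving down by step to E4, the interval above the bass becomes a sixth.
Suspension figures are named by those two intervals: 7–6.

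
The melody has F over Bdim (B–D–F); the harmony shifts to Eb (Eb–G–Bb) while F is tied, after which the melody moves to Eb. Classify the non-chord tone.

The harmony at that moment is Eb major triad (Eb, G, Bb); F is not a chord tone.
It is held over (the same pitch as the preceding F) and left by step down to Eb.
Held over from the previous chord and resolving down by step — a suspension.

F is a suspension.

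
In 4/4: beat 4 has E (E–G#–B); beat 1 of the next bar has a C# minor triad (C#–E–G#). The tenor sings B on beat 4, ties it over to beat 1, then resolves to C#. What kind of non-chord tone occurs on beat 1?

Retardation.

The harmony at that moment is C# minor triad (C#, E, G#); B is not a chord tone.
It is held over (the same pitch as the preceding B) and left by step up to C#.
Held over from the previous chord and resolving up by step — a retardation.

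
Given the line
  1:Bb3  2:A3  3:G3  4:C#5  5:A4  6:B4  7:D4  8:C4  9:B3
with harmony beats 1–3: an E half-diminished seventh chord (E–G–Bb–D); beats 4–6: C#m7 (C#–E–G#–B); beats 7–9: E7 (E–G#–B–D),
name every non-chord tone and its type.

The harmony at that moment is E half-diminished seventh chord (E, G, Bb, D); A3 is not a chord tone.
It is approached by step down from Bb3 and left by step down to G3.
Step in, step out in the same direction — a passing tone.
The harmony at that moment is C# minor seventh chord (C#, E, G#, B); A4 is not a chord tone.
It is approached by leap down from C#5 and left by step up to B4.
Leap in, step out — an appoggiatura.
The harmony at that moment is E dominant seventh chord (E, G#, B, D); C4 is not a chord tone.
It is approached by step down from D4 and left by step down to B3.
Step in, step out in the same direction — a passing tone.

A3 (beat 2) — passing tone; A4 (beat 5) — appoggiatura; C4 (beat 8) — passing tone.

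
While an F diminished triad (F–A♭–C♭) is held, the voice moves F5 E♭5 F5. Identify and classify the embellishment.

The harmony at that moment is F diminished triad (F, A♭, C♭); E♭5 is not a chord tone.
It is approached by step down from F5 and left by step up to F5.
Step away and step back to the same note — a neighbor tone (lower neighbor).

E♭5 is a neighbor tone.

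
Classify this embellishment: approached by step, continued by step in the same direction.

Passing tone.

Approach: by step. Departure: by step, continuing in the same direction.
Stepwise on both sides with no change of direction means the note fills in the space between two different chord tones — a passing tone. (Had it turned back to its starting note it would be a neighbor tone instead.)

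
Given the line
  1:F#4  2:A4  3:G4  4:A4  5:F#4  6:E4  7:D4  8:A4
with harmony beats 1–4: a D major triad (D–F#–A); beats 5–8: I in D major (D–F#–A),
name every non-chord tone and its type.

The harmony at that moment is D major triad (D, F#, A); G4 is not a chord tone.
It is approached by step down from A4 and left by step up to A4.
Step away and step back to the same note — a neighbor tone (lower neighbor).
The harmony at that moment is D major triad (D, F#, A); E4 is not a chord tone.
It is approached by step down from F#4 and left by step down to D4.
Step in, step out in the same direction — a passing tone.

G4 (beat 3) — neighbor tone; E4 (beat 6) — passing tone.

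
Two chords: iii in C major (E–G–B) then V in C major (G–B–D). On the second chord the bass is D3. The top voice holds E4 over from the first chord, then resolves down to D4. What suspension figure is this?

9–8 suspension.

At the second chord the bass is D3. The suspended E4 lies a ninth above the bass; after resolving down by step to D4, the interval above the bass becomes an octave.
Suspension figures are named by those two intervals: 9–8.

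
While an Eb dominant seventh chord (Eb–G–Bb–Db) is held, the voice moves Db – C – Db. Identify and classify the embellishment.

C is a neighbor tone.

The harmony at that moment is Eb dominant seventh chord (Eb, G, Bb, Db); C is not a chord tone.
It is approached by step down from Db and left by step up to Db.
Step away and step back to the same note — a neighbor tone (lower neighbor).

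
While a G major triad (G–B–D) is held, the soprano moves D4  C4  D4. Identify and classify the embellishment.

C4 is a neighbor tone.

The harmony at that moment is G major triad (G, B, D); C4 is not a chord tone.
It is approached by step down from D4 and left by step up to D4.
Step away and step back to the same note — a neighbor tone (lower neighbor).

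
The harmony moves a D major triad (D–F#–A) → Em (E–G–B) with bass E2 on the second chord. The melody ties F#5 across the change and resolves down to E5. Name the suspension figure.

9–8 suspension.

At the second chord the bass is E2. The suspended F#5 lies a ninth above the bass; after resolving down by step to E5, the interval above the bass becomes an octave.
Suspension figures are named by those two intervals: 9–8.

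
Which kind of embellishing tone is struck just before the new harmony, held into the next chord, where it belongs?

Approach: ahead of the chord change (typically by step), so it is dissonant against the current harmony. Departure: none — the same pitch is restated or held and is a chord tone of the new harmony.
Dissonant first, consonant once the harmony catches up: the note simply arrives early — an anticipation. (The reverse timing, consonant first and dissonant after the change, would be a suspension or retardation.)

Anticipation.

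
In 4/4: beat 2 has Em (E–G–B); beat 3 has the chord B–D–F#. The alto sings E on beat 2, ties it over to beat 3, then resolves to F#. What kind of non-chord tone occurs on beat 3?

Retardation.

The harmony at that moment is B minor triad (B, D, F#); E is not a chord tone.
It is held over (the same pitch as the preceding E) and left by step up to F#.
Held over from the previous chord and resolving up by step — a retardation.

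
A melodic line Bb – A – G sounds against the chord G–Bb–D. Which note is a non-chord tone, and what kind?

A is a passing tone.

The harmony at that moment is G minor triad (G, Bb, D); A is not a chord tone.
It is approached by step down from Bb and left by step down to G.
Step in, step out in the same direction — a passing tone.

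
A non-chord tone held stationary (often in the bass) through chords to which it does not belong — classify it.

Pedal tone.

Approach: none. Departure: none — a single pitch is sustained while the chords change around it, passing through harmonies that do not contain it.
No melodic motion at all; the dissonance is created entirely by the moving harmonies against the stationary note — a pedal tone (pedal point).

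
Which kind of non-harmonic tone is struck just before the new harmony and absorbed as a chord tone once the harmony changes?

Anticipation.

Approach: ahead of the chord change (typically by step), so it is dissonant against the current harmony. Departure: none — the same pitch is restated or held and is a chord tone of the new harmony.
Dissonant first, consonant once the harmony catches up: the note simply arrives early — an anticipation. (The reverse timing, consonant first and dissonant after the change, would be a suspension or retardation.)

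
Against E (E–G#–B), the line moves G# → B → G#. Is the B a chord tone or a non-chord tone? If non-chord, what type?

Chord tone (the fifth of E major triad).

E major triad contains E, G#, B; B is the fifth, so it is a chord tone.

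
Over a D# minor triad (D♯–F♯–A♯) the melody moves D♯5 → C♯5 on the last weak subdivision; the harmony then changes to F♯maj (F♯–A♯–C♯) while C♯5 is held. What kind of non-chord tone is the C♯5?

C♯5 is an anticipation.

The harmony at that moment is D♯ minor triad (D♯, F♯, A♯); C♯5 is not a chord tone.
It is approached by step down from D♯5 and then sustained as the same pitch into the next harmony.
Arriving early and becoming a chord tone when the harmony changes — an anticipation.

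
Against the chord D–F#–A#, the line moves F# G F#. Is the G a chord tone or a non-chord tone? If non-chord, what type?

The harmony at that moment is D augmented triad (D, F#, A#); G is not a chord tone.
It is approached by step up from F# and left by step down to F#.
Step away and step back to the same note — a neighbor tone (upper neighbor).

Non-chord tone — a neighbor tone.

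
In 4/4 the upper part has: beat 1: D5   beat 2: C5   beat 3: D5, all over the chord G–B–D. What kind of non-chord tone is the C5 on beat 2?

The harmony at that moment is G major triad (G, B, D); C5 is not a chord tone.
It is approached by step down from D5 and left by step up to D5.
Step away and step back to the same note — a neighbor tone (lower neighbor).

Lower neighbor tone.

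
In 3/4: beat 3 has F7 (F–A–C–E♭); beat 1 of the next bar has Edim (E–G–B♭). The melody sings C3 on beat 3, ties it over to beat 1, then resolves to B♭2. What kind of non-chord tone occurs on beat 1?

Suspension.

The harmony at that moment is E diminished triad (E, G, B♭); C3 is not a chord tone.
It is held over (the same pitch as the preceding C3) and left by step down to B♭2.
Held over from the previous chord and resolving down by step — a suspension.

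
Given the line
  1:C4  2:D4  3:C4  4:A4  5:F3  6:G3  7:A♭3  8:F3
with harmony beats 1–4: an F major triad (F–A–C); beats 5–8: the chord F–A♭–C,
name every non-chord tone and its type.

The harmony at that moment is F major triad (F, A, C); D4 is not a chord tone.
It is approached by step up from C4 and left by step down to C4.
Step away and step back to the same note — a neighbor tone (upper neighbor).
The harmony at that moment is F minor triad (F, A♭, C); G3 is not a chord tone.
It is approached by step up from F3 and left by step up to A♭3.
Step in, step out in the same direction — a passing tone.

D4 (beat 2) — neighbor tone; G3 (beat 6) — passing tone.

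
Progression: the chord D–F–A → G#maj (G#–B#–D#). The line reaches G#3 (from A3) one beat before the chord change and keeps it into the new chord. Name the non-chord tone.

G#3 is an anticipation.

The harmony at that moment is D minor triad (D, F, A); G#3 is not a chord tone.
It is approached by step down from A3 and then sustained as the same pitch into the next harmony.
Arriving early and becoming a chord tone when the harmony changes — an anticipation.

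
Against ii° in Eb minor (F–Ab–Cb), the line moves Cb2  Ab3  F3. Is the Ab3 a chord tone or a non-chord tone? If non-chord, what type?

F diminished triad contains F, Ab, Cb; Ab is the third, so it is a chord tone.

Chord tone (the third of F diminished triad).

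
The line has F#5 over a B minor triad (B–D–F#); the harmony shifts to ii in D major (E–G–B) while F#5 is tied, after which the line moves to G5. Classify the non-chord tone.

The harmony at that moment is E minor triad (E, G, B); F#5 is not a chord tone.
It is held over (the same pitch as the preceding F#5) and left by step up to G5.
Held over from the previous chord and resolving up by step — a retardation.

F#5 is a retardation.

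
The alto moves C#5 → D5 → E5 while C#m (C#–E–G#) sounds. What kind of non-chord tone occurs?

The harmony at that moment is C# minor triad (C#, E, G#); D5 is not a chord tone.
It is approached by step up from C#5 and left by step up to E5.
Step in, step out in the same direction — a passing tone.

D5 is a passing tone.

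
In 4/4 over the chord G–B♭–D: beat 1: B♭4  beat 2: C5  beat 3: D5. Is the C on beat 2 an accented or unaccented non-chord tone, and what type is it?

The harmony at that moment is G minor triad (G, B♭, D); C5 is not a chord tone.
It is approached by step up from B♭4 and left by step up to D5.
Step in, step out in the same direction — a passing tone.
It falls on a weak beat, so it is unaccented.

Unaccented passing tone.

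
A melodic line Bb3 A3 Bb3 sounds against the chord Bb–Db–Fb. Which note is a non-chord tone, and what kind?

The harmony at that moment is Bb diminished triad (Bb, Db, Fb); A3 is not a chord tone.
It is approached by step down from Bb3 and left by step up to Bb3.
Step away and step back to the same note — a neighbor tone (lower neighbor).

A3 is a neighbor tone.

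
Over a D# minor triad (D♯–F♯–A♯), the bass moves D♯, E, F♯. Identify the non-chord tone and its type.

The harmony at that moment is D♯ minor triad (D♯, F♯, A♯); E is not a chord tone.
It is approached by step up from D♯ and left by step up to F♯.
Step in, step out in the same direction — a passing tone.

E is a passing tone.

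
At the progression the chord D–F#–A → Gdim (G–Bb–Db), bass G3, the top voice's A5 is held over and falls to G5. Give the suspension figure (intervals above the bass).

At the second chord the bass is G3. The suspended A5 lies a ninth above the bass; after resolving down by step to G5, the interval above the bass becomes an octave.
Suspension figures are named by those two intervals: 9–8.

9–8 suspension.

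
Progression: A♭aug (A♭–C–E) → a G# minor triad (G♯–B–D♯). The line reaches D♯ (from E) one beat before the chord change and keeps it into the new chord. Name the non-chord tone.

The harmony at that moment is A♭ augmented triad (A♭, C, E); D♯ is not a chord tone.
It is approached by step down from E and then sustained as the same pitch into the next harmony.
Arriving early and becoming a chord tone when the harmony changes — an anticipation.

D♯ is an anticipation.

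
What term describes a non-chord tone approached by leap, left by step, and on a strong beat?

Approach: by leap. Departure: by step. Metric position: strong.
Leap in, step out, in a metrically strong position — an appoggiatura. (It is the mirror image of the escape tone, which steps in and leaps out from a weak position.)

Appoggiatura.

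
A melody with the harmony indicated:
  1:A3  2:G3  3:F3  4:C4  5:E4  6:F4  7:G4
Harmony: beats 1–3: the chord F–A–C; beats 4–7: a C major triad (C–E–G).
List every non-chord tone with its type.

The harmony at that moment is F major triad (F, A, C); G3 is not a chord tone.
It is approached by step down from A3 and left by step down to F3.
Step in, step out in the same direction — a passing tone.
The harmony at that moment is C major triad (C, E, G); F4 is not a chord tone.
It is approached by step up from E4 and left by step up to G4.
Step in, step out in the same direction — a passing tone.

G3 (beat 2) — passing tone; F4 (beat 6) — passing tone.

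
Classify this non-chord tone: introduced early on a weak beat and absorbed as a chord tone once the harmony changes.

Approach: ahead of the chord change (typically by step), so it is dissonant against the current harmony. Departure: none — the same pitch is restated or held and is a chord tone of the new harmony.
Dissonant first, consonant once the harmony catches up: the note simply arrives early — an anticipation. (The reverse timing, consonant first and dissonant after the change, would be a suspension or retardation.)

Anticipation.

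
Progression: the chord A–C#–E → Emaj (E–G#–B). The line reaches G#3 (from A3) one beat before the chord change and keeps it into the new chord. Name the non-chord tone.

G#3 is an anticipation.

The harmony at that moment is A major triad (A, C#, E); G#3 is not a chord tone.
It is approached by step down from A3 and then sustained as the same pitch into the next harmony.
Arriving early and becoming a chord tone when the harmony changes — an anticipation.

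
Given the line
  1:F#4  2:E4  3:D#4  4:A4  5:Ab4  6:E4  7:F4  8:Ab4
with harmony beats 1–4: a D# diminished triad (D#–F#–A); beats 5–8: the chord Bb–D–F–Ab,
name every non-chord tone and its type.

The harmony at that moment is D# diminished triad (D#, F#, A); E4 is not a chord tone.
It is approached by step down from F#4 and left by step down to D#4.
Step in, step out in the same direction — a passing tone.
The harmony at that moment is Bb dominant seventh chord (Bb, D, F, Ab); E4 is not a chord tone.
It is approached by leap down from Ab4 and left by step up to F4.
Leap in, step out — an appoggiatura.

E4 (beat 2) — passing tone; E4 (beat 6) — appoggiatura.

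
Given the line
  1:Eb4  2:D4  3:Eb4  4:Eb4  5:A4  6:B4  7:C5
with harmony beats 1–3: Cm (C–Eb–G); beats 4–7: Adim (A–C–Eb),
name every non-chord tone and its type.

D4 (beat 2) — neighbor tone; B4 (beat 6) — passing tone.

The harmony at that moment is C minor triad (C, Eb, G); D4 is not a chord tone.
It is approached by step down from Eb4 and left by step up to Eb4.
Step away and step back to the same note — a neighbor tone (lower neighbor).
The harmony at that moment is A diminished triad (A, C, Eb); B4 is not a chord tone.
It is approached by step up from A4 and left by step up to C5.
Step in, step out in the same direction — a passing tone.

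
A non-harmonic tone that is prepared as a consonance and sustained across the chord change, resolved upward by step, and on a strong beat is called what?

Retardation.

Approach: by preparation — the pitch is first a chord tone, then held (tied or repeated) while the harmony changes under it. Departure: up by step. Metric position: strong.
A prepared dissonance that resolves upward by step — a retardation. (The same figure resolving downward would be a suspension.)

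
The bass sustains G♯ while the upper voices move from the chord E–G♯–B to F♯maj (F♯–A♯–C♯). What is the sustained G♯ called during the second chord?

Pedal tone (pedal point).

The harmony at that moment is F♯ major triad (F♯, A♯, C♯); G♯ is not a chord tone.
It is held over (the same pitch as the preceding G♯) and then sustained as the same pitch into the next harmony.
Sustained through a change of harmony — a pedal tone.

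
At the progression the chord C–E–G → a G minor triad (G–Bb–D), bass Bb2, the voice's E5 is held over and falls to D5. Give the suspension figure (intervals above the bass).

4–3 suspension.

At the second chord the bass is Bb2. The suspended E5 lies a fourth above the bass; after resolving down by step to D5, the interval above the bass becomes a third.
Suspension figures are named by those two intervals: 4–3.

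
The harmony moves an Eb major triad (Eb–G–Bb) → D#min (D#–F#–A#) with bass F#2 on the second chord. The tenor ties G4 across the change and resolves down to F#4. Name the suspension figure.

At the second chord the bass is F#2. The suspended G4 lies a ninth above the bass; after resolving down by step to F#4, the interval above the bass becomes an octave.
Suspension figures are named by those two intervals: 9–8.

9–8 suspension.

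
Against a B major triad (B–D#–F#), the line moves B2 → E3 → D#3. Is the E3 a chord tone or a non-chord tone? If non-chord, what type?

The harmony at that moment is B major triad (B, D#, F#); E3 is not a chord tone.
It is approached by leap up from B2 and left by step down to D#3.
Leap in, step out — an appoggiatura.

Non-chord tone — an appoggiatura.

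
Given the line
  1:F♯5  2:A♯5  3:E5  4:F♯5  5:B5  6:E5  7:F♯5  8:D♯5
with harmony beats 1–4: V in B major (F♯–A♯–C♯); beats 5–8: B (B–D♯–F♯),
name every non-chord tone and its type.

E5 (beat 3) — appoggiatura; E5 (beat 6) — appoggiatura.

The harmony at that moment is F♯ major triad (F♯, A♯, C♯); E5 is not a chord tone.
It is approached by leap down from A♯5 and left by step up to F♯5.
Leap in, step out — an appoggiatura.
The harmony at that moment is B major triad (B, D♯, F♯); E5 is not a chord tone.
It is approached by leap down from B5 and left by step up to F♯5.
Leap in, step out — an appoggiatura.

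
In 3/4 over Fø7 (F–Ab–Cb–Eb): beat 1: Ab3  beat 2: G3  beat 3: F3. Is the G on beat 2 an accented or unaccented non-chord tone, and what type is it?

The harmony at that moment is F half-diminished seventh chord (F, Ab, Cb, Eb); G3 is not a chord tone.
It is approached by step down from Ab3 and left by step down to F3.
Step in, step out in the same direction — a passing tone.
It falls on a weak beat, so it is unaccented.

Unaccented passing tone.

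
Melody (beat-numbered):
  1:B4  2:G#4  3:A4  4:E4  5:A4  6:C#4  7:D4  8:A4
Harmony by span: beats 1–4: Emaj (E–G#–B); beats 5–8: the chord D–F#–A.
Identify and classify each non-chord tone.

A4 (beat 3) — escape tone; C#4 (beat 6) — appoggiatura.

The harmony at that moment is E major triad (E, G#, B); A4 is not a chord tone.
It is approached by step up from G#4 and left by leap down to E4.
Step in, leap out — an escape tone.
The harmony at that moment is D major triad (D, F#, A); C#4 is not a chord tone.
It is approached by leap down from A4 and left by step up to D4.
Leap in, step out — an appoggiatura.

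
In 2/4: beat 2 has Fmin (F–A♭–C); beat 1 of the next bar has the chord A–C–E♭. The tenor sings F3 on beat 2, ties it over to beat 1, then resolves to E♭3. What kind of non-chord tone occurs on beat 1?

Suspension.

The harmony at that moment is A diminished triad (A, C, E♭); F3 is not a chord tone.
It is held over (the same pitch as the preceding F3) and left by step down to E♭3.
Held over from the previous chord and resolving down by step — a suspension.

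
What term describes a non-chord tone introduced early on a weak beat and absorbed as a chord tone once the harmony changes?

Approach: ahead of the chord change (typically by step), so it is dissonant against the current harmony. Departure: none — the same pitch is restated or held and is a chord tone of the new harmony.
Dissonant first, consonant once the harmony catches up: the note simply arrives early — an anticipation. (The reverse timing, consonant first and dissonant after the change, would be a suspension or retardation.)

Anticipation.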